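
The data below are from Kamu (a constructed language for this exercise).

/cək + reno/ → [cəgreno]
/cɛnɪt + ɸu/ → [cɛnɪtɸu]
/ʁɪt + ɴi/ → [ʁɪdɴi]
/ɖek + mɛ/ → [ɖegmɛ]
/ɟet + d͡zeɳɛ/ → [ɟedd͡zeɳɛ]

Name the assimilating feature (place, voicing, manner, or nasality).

Underlying /k/ is realised as [g] next to /r/; /r/ itself does not change.
/k/ is voiceless while /r/ is voiced; the output [g] is voiced, matching the trigger — so the feature that spreads is voicing.
The other alternating forms pattern the same way: /t/ → [d] before /ɴ/ (voiceless → voiced, matching voiced); /k/ → [g] before /m/ (voiceless → voiced, matching voiced); /t/ → [d] before /d͡z/ (voiceless → voiced, matching voiced) — only voicing changes, and always toward the following segment.
No alternation appears in [cɛnɪtɸu]: there the adjacent consonants already agree in voicing (/t/ and /ɸ/ are both voiceless), so this form is consistent with the same rule.

voicing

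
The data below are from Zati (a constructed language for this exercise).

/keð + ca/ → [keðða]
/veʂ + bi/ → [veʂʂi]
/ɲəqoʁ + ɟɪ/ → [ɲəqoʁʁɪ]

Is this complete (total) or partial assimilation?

Comparing underlying and surface forms, /c/ → [ð] is the alternation; the neighbouring /ð/ is constant.
The output [ð] is identical to the trigger /ð/ — every feature (place, manner, voicing) has been copied — so this is total assimilation.
The remaining alternations confirm this: /b/ → [ʂ] after /ʂ/; /ɟ/ → [ʁ] after /ʁ/ — in each case the output is a copy of the preceding consonant.

total assimilation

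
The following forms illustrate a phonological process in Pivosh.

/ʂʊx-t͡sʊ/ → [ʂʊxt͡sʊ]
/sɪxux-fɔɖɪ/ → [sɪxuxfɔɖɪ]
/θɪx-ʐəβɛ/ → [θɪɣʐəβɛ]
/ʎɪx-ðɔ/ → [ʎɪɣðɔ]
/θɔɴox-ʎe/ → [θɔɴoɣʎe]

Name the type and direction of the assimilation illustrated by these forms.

Comparing underlying and surface forms, /x/ → [ɣ] is the alternation; the neighbouring /ʐ/ is constant.
The change voiceless → voiced matches the voicing of the following /ʐ/, identifying this as voicing assimilation.
Place and manner are unchanged, so the assimilation is partial, not total.
The same holds elsewhere in the data: /x/ → [ɣ] before /ð/ (voiceless → voiced, matching voiced); /x/ → [ɣ] before /ʎ/ (voiceless → voiced, matching voiced) — only voicing changes, and always toward the following segment.
No alternation appears in [ʂʊxt͡sʊ], [sɪxuxfɔɖɪ]: there the adjacent consonants already agree in voicing (/x/ and /t͡s/ are both voiceless; /x/ and /f/ are both voiceless), so these forms are consistent with the same rule.
Since the segment that changes precedes the conditioning segment, the assimilation is regressive.

regressive voicing assimilation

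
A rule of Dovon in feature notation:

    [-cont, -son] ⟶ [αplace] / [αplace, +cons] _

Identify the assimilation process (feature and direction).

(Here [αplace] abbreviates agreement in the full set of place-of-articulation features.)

progressive place assimilation

The rule copies the place features (abbreviated [place]) from the environment onto the target, so the assimilating feature is place.
Since the environment is written before the underscore, the trigger precedes the target; the direction is progressive.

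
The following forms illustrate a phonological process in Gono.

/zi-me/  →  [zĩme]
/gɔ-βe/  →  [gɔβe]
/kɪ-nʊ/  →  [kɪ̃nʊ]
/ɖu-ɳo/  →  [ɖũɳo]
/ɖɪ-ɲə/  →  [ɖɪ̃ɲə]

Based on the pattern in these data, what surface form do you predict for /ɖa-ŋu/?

[ɖãŋu]

The data show regressive nasality assimilation (vowel nasalisation): /i/ → [ĩ] before /m/; /ɪ/ → [ɪ̃] before /n/; /u/ → [ũ] before /ɳ/; /ɪ/ → [ɪ̃] before /ɲ/ — a vowel is nasalised by an immediately following nasal consonant.
No change occurs in [gɔβe] because the vowel at the boundary is adjacent to an oral consonant, not a nasal (/ɔ/ next to /β/).
The vowel /a/ is adjacent to the following nasal /ŋ/, so it acquires [+nasal] and surfaces as [ã].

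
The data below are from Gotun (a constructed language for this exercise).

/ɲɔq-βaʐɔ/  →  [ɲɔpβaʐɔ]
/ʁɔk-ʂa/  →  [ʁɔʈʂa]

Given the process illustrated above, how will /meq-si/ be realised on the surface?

The data show regressive place assimilation: /q/ → [p] before /β/; /k/ → [ʈ] before /ʂ/. In each pair only place changes, matching the following consonant, while manner and voice stay constant.
The rule targets /q/ (voiceless uvular stop), which sits before the trigger /s/ (alveolar).
A voiceless alveolar stop is [t], so the surface segment is [t].

[metsi]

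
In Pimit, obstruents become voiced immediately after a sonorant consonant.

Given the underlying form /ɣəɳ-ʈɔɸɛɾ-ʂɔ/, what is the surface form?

/ʈ/ is a voiceless retroflex stop. The preceding trigger /ɳ/ is voiced, so /ʈ/ must become voiced as well.
A voiced retroflex stop is [ɖ], so the surface segment is [ɖ].
The same rule applies at the second boundary: /ʂ/ → [ʐ] next to /ɾ/.

[ɣəɳɖɔɸɛɾʐɔ]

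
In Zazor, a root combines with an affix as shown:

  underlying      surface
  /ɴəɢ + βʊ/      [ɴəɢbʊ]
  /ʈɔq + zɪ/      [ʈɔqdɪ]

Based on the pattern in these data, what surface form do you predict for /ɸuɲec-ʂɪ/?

The data show progressive manner assimilation: /β/ → [b] after /ɢ/; /z/ → [d] after /q/. In each pair only manner changes, matching the preceding consonant, while place and voice stay constant.
/ʂ/ is a voiceless retroflex fricative. The preceding trigger /c/ is a stop, so /ʂ/ must become a stop as well.
Changing only its manner to stop gives [ʈ] — the voiceless retroflex stop.

[ɸuɲecʈɪ]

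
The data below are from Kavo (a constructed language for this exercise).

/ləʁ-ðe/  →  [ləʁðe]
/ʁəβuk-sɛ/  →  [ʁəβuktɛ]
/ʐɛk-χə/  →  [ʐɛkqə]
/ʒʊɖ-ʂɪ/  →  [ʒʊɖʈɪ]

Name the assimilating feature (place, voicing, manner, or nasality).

manner

Underlying /s/ is realised as [t] next to /k/; /k/ itself does not change.
/s/ is a fricative while /k/ is a stop; the output [t] is a stop, matching the trigger — so the feature that spreads is manner.
The other alternating forms pattern the same way: /χ/ → [q] after /k/ (fricative → stop, matching a stop); /ʂ/ → [ʈ] after /ɖ/ (fricative → stop, matching a stop) — only manner changes, and always toward the preceding segment.
No alternation appears in [ləʁðe]: there the adjacent consonants already agree in manner (/ð/ and /ʁ/ are both fricatives), so this form is consistent with the same rule.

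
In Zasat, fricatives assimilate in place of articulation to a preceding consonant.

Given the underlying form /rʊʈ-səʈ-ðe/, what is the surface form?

/s/ is a voiceless alveolar fricative. The preceding trigger /ʈ/ is retroflex, so /s/ must become retroflex as well.
Changing only its place to retroflex gives [ʂ] — the voiceless retroflex fricative.
The same rule applies at the second boundary: /ð/ → [ʐ] next to /ʈ/.

[rʊʈʂəʈʐe]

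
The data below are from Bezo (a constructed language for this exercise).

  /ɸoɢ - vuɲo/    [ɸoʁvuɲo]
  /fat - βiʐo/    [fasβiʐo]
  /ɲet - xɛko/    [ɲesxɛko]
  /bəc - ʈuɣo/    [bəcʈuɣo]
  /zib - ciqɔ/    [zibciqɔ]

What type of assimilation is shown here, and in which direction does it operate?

regressive manner assimilation

Underlying /ɢ/ is realised as [ʁ] next to /v/; /v/ itself does not change.
/ɢ/ is a stop while /v/ is a fricative; the output [ʁ] is a fricative, matching the trigger — so the feature that spreads is manner.
Place and voice are unchanged, so the assimilation is partial, not total.
Checking the remaining alternations: /t/ → [s] before /β/ (stop → fricative, matching a fricative); /t/ → [s] before /x/ (stop → fricative, matching a fricative) — only manner changes, and always toward the following segment.
Nothing changes in [bəcʈuɣo], [zibciqɔ]: there the adjacent consonants already agree in manner (/c/ and /ʈ/ are both stops; /b/ and /c/ are both stops), so these forms are consistent with the same rule.
The trigger is the following segment, so the direction is regressive (anticipatory).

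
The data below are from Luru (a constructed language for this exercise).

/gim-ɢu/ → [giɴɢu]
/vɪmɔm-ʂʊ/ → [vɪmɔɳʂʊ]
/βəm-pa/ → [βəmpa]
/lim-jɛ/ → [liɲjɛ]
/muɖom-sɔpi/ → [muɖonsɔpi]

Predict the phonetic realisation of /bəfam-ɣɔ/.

[bəfaŋɣɔ]

The data show regressive place assimilation: /m/ → [ɴ] before /ɢ/; /m/ → [ɳ] before /ʂ/; /m/ → [ɲ] before /j/; /m/ → [n] before /s/. In each pair only place changes, matching the following consonant, while manner and voice stay constant.
Nothing changes in [βəmpa]: there the adjacent consonants already agree in place (/m/ and /p/ are both bilabial), so this form is consistent with the same rule.
/m/ is a voiced bilabial nasal. The following trigger /ɣ/ is velar, so /m/ must become velar as well.
Changing only its place to velar gives [ŋ] — the voiced velar nasal.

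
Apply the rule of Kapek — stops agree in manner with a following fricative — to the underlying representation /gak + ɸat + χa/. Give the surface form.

The rule targets /k/ (voiceless velar stop), which sits before the trigger /ɸ/ (fricative).
The voiceless velar fricative is [x], so /k/ → [x].
At the second juncture, /t/ likewise becomes [s] adjacent to /χ/.

[gaxɸasχa]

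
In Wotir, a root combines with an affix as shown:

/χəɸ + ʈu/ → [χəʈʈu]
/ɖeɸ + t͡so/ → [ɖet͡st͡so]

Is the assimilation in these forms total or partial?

The segment that alternates is /ɸ/, which surfaces as [ʈ] when adjacent to /ʈ/.
The output [ʈ] is identical to the trigger /ʈ/ — every feature (place, manner, voicing) has been copied — so this is total assimilation.
The remaining alternation confirms this: /ɸ/ → [t͡s] before /t͡s/ — in each case the output is a copy of the following consonant.

total assimilation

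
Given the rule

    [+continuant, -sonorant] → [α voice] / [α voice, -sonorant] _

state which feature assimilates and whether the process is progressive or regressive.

The rule copies [voice] from the environment onto the target, so the assimilating feature is voicing.
The conditioning segment sits to the left of the focus bar, meaning the trigger precedes the segment that changes — progressive assimilation.

progressive voicing assimilation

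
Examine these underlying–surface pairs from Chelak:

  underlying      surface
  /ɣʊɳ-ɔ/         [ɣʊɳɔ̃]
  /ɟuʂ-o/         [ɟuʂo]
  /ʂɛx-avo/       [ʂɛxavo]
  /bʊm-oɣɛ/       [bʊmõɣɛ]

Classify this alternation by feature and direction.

progressive nasality assimilation (vowel nasalisation)

The vowel /ɔ/ surfaces as nasalised [ɔ̃] next to the preceding nasal /ɳ/ — it has acquired the [+nasal] feature of its neighbour.
The other form shows the same pattern: /o/ → [õ] after /m/ — each time a vowel is nasalised next to a preceding nasal.
No change occurs in [ɟuʂo], [ʂɛxavo] because the vowel at the boundary is adjacent to an oral consonant, not a nasal (/o/ next to /ʂ/; /a/ next to /x/).
Because the conditioning nasal is to the left of the vowel that changes, the process is progressive (perseverative).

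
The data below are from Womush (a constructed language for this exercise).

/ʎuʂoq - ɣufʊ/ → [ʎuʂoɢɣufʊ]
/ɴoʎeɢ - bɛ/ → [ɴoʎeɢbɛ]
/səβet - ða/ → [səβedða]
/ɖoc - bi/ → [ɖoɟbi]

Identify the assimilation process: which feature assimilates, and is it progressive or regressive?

The segment that alternates is /q/, which surfaces as [ɢ] when adjacent to /ɣ/.
The change voiceless → voiced matches the voicing of the following /ɣ/, identifying this as voicing assimilation.
Place and manner are unchanged, so the assimilation is partial, not total.
Checking the remaining alternations: /t/ → [d] before /ð/ (voiceless → voiced, matching voiced); /c/ → [ɟ] before /b/ (voiceless → voiced, matching voiced) — only voicing changes, and always toward the following segment.
Nothing changes in [ɴoʎeɢbɛ]: there the adjacent consonants already agree in voicing (/ɢ/ and /b/ are both voiced), so this form is consistent with the same rule.
The trigger is the following segment, so the direction is regressive (anticipatory).

regressive voicing assimilation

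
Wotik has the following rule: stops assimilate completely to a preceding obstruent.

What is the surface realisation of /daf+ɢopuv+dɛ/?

[daffopuvvɛ]

/ɢ/ is the segment targeted by the rule; it sits immediately after /f/, so it assimilates completely and surfaces as [f].
The same rule applies at the second boundary: /d/ → [v] next to /v/.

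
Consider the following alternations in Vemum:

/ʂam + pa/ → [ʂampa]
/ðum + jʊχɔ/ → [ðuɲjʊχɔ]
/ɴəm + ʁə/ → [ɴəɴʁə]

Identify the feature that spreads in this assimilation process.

Underlying /m/ is realised as [ɲ] next to /j/; /j/ itself does not change.
/m/ is bilabial while /j/ is palatal; the output [ɲ] is palatal, matching the trigger — so the feature that spreads is place.
The same holds elsewhere in the data: /m/ → [ɴ] before /ʁ/ (bilabial → uvular, matching uvular) — only place changes, and always toward the following segment.
Nothing changes in [ʂampa]: there the adjacent consonants already agree in place (/m/ and /p/ are both bilabial), so this form is consistent with the same rule.

place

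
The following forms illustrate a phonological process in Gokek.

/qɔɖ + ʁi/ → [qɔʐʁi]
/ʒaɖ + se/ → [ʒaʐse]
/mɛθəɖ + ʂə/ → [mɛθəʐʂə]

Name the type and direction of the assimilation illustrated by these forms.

regressive manner assimilation

Comparing underlying and surface forms, /ɖ/ → [ʐ] is the alternation; the neighbouring /ʁ/ is constant.
The change stop → fricative matches the manner of the following /ʁ/, identifying this as manner assimilation.
Place and voice are unchanged, so the assimilation is partial, not total.
The same holds elsewhere in the data: /ɖ/ → [ʐ] before /s/ (stop → fricative, matching a fricative); /ɖ/ → [ʐ] before /ʂ/ (stop → fricative, matching a fricative) — only manner changes, and always toward the following segment.
Since the segment that changes precedes the conditioning segment, the assimilation is regressive.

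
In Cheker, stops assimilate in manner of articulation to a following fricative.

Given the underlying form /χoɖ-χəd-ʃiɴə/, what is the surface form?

[χoʐχəzʃiɴə]

/ɖ/ is a voiced retroflex stop. The following trigger /χ/ is a fricative, so /ɖ/ must become a fricative as well.
A voiced retroflex fricative is [ʐ], so the surface segment is [ʐ].
At the second juncture, /d/ likewise becomes [z] adjacent to /ʃ/.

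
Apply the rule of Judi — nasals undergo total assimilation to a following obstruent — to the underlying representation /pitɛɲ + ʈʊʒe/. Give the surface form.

[pitɛʈʈʊʒe]

/ɲ/ is the segment targeted by the rule; it sits immediately before /ʈ/, so it assimilates completely and surfaces as [ʈ].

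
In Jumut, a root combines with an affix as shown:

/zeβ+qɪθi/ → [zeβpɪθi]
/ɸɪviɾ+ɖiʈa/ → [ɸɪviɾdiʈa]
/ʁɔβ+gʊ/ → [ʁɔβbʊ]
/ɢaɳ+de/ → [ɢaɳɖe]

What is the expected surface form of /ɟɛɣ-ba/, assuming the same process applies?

[ɟɛɣga]

The data show progressive place assimilation: /q/ → [p] after /β/; /ɖ/ → [d] after /ɾ/; /g/ → [b] after /β/; /d/ → [ɖ] after /ɳ/. In each pair only place changes, matching the preceding consonant, while manner and voice stay constant.
/b/ is a voiced bilabial stop. The preceding trigger /ɣ/ is velar, so /b/ must become velar as well.
The voiced velar stop is [g], so /b/ → [g].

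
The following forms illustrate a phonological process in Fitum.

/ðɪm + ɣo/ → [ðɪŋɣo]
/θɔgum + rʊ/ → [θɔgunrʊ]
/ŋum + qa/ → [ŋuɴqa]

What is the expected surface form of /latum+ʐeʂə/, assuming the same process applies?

The data show regressive place assimilation: /m/ → [ŋ] before /ɣ/; /m/ → [n] before /r/; /m/ → [ɴ] before /q/. In each pair only place changes, matching the following consonant, while manner and voice stay constant.
The rule targets /m/ (voiced bilabial nasal), which sits before the trigger /ʐ/ (retroflex).
Changing only its place to retroflex gives [ɳ] — the voiced retroflex nasal.

[latuɳʐeʂə]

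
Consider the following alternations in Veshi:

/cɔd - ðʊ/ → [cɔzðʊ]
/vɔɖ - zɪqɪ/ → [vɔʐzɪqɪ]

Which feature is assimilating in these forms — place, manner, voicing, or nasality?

manner

Underlying /d/ is realised as [z] next to /ð/; /ð/ itself does not change.
The change stop → fricative matches the manner of the following /ð/, identifying this as manner assimilation.
The other alternating form patterns the same way: /ɖ/ → [ʐ] before /z/ (stop → fricative, matching a fricative) — only manner changes, and always toward the following segment.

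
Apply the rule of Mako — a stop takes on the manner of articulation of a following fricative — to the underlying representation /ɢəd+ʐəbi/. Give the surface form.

/d/ is a voiced alveolar stop. The following trigger /ʐ/ is a fricative, so /d/ must become a fricative as well.
A voiced alveolar fricative is [z], so the surface segment is [z].

[ɢəzʐəbi]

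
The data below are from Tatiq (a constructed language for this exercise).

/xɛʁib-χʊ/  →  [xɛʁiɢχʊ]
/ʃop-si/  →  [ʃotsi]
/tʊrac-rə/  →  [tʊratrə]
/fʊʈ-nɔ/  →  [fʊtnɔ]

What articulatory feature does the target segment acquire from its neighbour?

place

Comparing underlying and surface forms, /b/ → [ɢ] is the alternation; the neighbouring /χ/ is constant.
/b/ is bilabial while /χ/ is uvular; the output [ɢ] is uvular, matching the trigger — so the feature that spreads is place.
The same holds elsewhere in the data: /p/ → [t] before /s/ (bilabial → alveolar, matching alveolar); /c/ → [t] before /r/ (palatal → alveolar, matching alveolar); /ʈ/ → [t] before /n/ (retroflex → alveolar, matching alveolar) — only place changes, and always toward the following segment.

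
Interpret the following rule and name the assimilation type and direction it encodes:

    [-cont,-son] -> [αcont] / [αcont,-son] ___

The shared variable α links the value of [cont] on the target to that of the neighbouring obstruent. [cont] distinguishes stops from fricatives — a manner-of-articulation feature — so this is manner assimilation.
The conditioning segment sits to the left of the focus bar, meaning the trigger precedes the segment that changes — progressive assimilation.

progressive manner assimilation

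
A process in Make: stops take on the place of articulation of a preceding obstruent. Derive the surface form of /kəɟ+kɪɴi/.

/k/ is a voiceless velar stop. The preceding trigger /ɟ/ is palatal, so /k/ must become palatal as well.
Changing only its place to palatal gives [c] — the voiceless palatal stop.

[kəɟcɪɴi]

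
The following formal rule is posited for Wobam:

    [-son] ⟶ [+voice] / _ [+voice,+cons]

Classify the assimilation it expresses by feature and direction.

The target ([-son], obstruents) acquires [+voice] next to a voiced consonant ([+voice,+cons]) — it takes on the voicing of its neighbour, so the feature that spreads is voicing.
Since the environment is written after the underscore, the trigger follows the target; the direction is regressive.

regressive voicing assimilation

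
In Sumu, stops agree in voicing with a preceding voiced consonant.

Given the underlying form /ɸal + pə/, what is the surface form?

[ɸalbə]

The rule targets /p/ (voiceless bilabial stop), which sits after the trigger /l/ (voiced).
A voiced bilabial stop is [b], so the surface segment is [b].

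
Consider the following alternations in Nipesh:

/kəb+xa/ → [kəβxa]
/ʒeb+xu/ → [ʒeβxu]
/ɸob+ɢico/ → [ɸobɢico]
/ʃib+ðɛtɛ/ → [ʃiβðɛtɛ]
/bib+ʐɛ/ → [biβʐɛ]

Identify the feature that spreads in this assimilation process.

Underlying /b/ is realised as [β] next to /x/; /x/ itself does not change.
/b/ is a stop while /x/ is a fricative; the output [β] is a fricative, matching the trigger — so the feature that spreads is manner.
Checking the remaining alternations: /b/ → [β] before /ð/ (stop → fricative, matching a fricative); /b/ → [β] before /ʐ/ (stop → fricative, matching a fricative) — only manner changes, and always toward the following segment.
No alternation appears in [ɸobɢico]: there the adjacent consonants already agree in manner (/b/ and /ɢ/ are both stops), so this form is consistent with the same rule.

manner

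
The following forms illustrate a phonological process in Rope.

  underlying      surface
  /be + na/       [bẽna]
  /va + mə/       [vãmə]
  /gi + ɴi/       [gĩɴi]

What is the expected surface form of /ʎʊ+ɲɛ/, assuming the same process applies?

The data show regressive nasality assimilation (vowel nasalisation): /e/ → [ẽ] before /n/; /a/ → [ã] before /m/; /i/ → [ĩ] before /ɴ/ — a vowel is nasalised by an immediately following nasal consonant.
/ʊ/ sits next to the nasal /ɲ/ and is therefore nasalised to [ʊ̃].

[ʎʊ̃ɲɛ]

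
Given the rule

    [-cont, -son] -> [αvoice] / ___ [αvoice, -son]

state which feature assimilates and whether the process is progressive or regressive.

regressive voicing assimilation

The rule copies [voice] from the environment onto the target, so the assimilating feature is voicing.
The conditioning segment sits to the right of the focus bar, meaning the trigger follows the segment that changes — regressive assimilation.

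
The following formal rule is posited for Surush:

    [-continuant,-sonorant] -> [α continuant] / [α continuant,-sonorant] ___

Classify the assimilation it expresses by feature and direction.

progressive manner assimilation

The shared variable α links the value of [continuant] on the target to that of the neighbouring obstruent. [continuant] distinguishes stops from fricatives — a manner-of-articulation feature — so this is manner assimilation.
Since the environment is written before the underscore, the trigger precedes the target; the direction is progressive.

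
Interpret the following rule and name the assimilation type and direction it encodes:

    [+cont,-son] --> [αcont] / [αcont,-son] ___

The shared variable α links the value of [cont] on the target to that of the neighbouring obstruent. [cont] distinguishes stops from fricatives — a manner-of-articulation feature — so this is manner assimilation.
Since the environment is written before the underscore, the trigger precedes the target; the direction is progressive.

progressive manner assimilation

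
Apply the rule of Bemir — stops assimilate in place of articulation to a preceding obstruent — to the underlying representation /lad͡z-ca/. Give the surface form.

[lad͡zta]

The rule targets /c/ (voiceless palatal stop), which sits after the trigger /d͡z/ (alveolar).
A voiceless alveolar stop is [t], so the surface segment is [t].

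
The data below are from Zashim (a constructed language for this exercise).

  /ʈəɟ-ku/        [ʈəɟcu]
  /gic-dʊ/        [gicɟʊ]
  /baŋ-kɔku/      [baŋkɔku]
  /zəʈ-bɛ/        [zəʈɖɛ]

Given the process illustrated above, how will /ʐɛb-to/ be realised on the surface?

The data show progressive place assimilation: /k/ → [c] after /ɟ/; /d/ → [ɟ] after /c/; /b/ → [ɖ] after /ʈ/. In each pair only place changes, matching the preceding consonant, while manner and voice stay constant.
No alternation appears in [baŋkɔku]: there the adjacent consonants already agree in place (/k/ and /ŋ/ are both velar), so this form is consistent with the same rule.
/t/ is a voiceless alveolar stop. The preceding trigger /b/ is bilabial, so /t/ must become bilabial as well.
The voiceless bilabial stop is [p], so /t/ → [p].

[ʐɛbpo]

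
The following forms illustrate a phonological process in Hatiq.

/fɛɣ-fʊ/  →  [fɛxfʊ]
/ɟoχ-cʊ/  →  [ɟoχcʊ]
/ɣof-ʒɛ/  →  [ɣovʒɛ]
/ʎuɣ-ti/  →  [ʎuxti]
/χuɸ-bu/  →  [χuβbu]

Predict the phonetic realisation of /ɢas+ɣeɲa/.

The data show regressive voicing assimilation: /ɣ/ → [x] before /f/; /f/ → [v] before /ʒ/; /ɣ/ → [x] before /t/; /ɸ/ → [β] before /b/. In each pair only voicing changes, matching the following consonant, while place and manner stay constant.
No alternation appears in [ɟoχcʊ]: there the adjacent consonants already agree in voicing (/χ/ and /c/ are both voiceless), so this form is consistent with the same rule.
The rule targets /s/ (voiceless alveolar fricative), which sits before the trigger /ɣ/ (voiced).
Changing only its voicing to voiced gives [z] — the voiced alveolar fricative.

[ɢazɣeɲa]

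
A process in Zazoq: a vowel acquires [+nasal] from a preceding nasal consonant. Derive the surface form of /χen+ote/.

[χenõte]

/o/ sits next to the nasal /n/ and is therefore nasalised to [õ].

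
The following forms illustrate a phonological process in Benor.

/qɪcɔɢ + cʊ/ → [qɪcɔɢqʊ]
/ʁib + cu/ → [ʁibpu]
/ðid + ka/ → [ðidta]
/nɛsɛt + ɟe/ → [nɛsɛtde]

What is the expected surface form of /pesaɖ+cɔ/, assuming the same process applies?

[pesaɖʈɔ]

The data show progressive place assimilation: /c/ → [q] after /ɢ/; /c/ → [p] after /b/; /k/ → [t] after /d/; /ɟ/ → [d] after /t/. In each pair only place changes, matching the preceding consonant, while manner and voice stay constant.
The rule targets /c/ (voiceless palatal stop), which sits after the trigger /ɖ/ (retroflex).
The voiceless retroflex stop is [ʈ], so /c/ → [ʈ].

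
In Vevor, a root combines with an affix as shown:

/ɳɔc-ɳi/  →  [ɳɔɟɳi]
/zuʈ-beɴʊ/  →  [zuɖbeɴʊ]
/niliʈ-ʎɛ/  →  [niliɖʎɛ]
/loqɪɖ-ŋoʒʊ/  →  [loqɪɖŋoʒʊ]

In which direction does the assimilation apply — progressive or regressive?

Comparing underlying and surface forms, /c/ → [ɟ] is the alternation; the neighbouring /ɳ/ is constant.
The change voiceless → voiced matches the voicing of the following /ɳ/, identifying this as voicing assimilation.
The other alternating forms pattern the same way: /ʈ/ → [ɖ] before /b/ (voiceless → voiced, matching voiced); /ʈ/ → [ɖ] before /ʎ/ (voiceless → voiced, matching voiced) — only voicing changes, and always toward the following segment.
Nothing changes in [loqɪɖŋoʒʊ]: there the adjacent consonants already agree in voicing (/ɖ/ and /ŋ/ are both voiced), so this form is consistent with the same rule.
Since the segment that changes precedes the conditioning segment, the assimilation is regressive.

regressive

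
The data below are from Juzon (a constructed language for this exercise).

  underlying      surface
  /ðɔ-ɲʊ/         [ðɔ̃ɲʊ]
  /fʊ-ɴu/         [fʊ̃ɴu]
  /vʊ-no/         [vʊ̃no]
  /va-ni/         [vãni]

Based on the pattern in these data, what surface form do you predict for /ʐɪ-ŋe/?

The data show regressive nasality assimilation (vowel nasalisation): /ɔ/ → [ɔ̃] before /ɲ/; /ʊ/ → [ʊ̃] before /ɴ/; /ʊ/ → [ʊ̃] before /n/; /a/ → [ã] before /n/ — a vowel is nasalised by an immediately following nasal consonant.
/ɪ/ sits next to the nasal /ŋ/ and is therefore nasalised to [ɪ̃].

[ʐɪ̃ŋe]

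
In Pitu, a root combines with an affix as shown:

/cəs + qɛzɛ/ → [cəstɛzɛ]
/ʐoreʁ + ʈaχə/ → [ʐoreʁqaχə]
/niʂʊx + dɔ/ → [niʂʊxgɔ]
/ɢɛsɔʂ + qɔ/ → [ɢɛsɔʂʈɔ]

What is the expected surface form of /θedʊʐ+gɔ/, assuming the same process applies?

The data show progressive place assimilation: /q/ → [t] after /s/; /ʈ/ → [q] after /ʁ/; /d/ → [g] after /x/; /q/ → [ʈ] after /ʂ/. In each pair only place changes, matching the preceding consonant, while manner and voice stay constant.
The rule targets /g/ (voiced velar stop), which sits after the trigger /ʐ/ (retroflex).
Changing only its place to retroflex gives [ɖ] — the voiced retroflex stop.

[θedʊʐɖɔ]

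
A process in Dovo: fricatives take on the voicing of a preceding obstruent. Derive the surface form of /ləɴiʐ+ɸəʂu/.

/ɸ/ is a voiceless bilabial fricative. The preceding trigger /ʐ/ is voiced, so /ɸ/ must become voiced as well.
The voiced bilabial fricative is [β], so /ɸ/ → [β].

[ləɴiʐβəʂu]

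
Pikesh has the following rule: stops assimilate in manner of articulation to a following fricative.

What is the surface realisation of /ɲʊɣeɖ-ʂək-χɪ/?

[ɲʊɣeʐʂəxχɪ]

/ɖ/ is a voiced retroflex stop. The following trigger /ʂ/ is a fricative, so /ɖ/ must become a fricative as well.
The voiced retroflex fricative is [ʐ], so /ɖ/ → [ʐ].
The same rule applies at the second boundary: /k/ → [x] next to /χ/.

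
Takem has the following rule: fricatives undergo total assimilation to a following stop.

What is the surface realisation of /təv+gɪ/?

[təggɪ]

/v/ is the segment targeted by the rule; it sits immediately before /g/, so it assimilates completely and surfaces as [g].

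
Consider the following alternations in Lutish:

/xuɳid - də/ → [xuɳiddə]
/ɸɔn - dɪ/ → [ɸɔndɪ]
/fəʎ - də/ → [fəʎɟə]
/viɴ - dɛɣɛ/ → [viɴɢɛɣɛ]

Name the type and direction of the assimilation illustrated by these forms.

progressive place assimilation

Comparing underlying and surface forms, /d/ → [ɟ] is the alternation; the neighbouring /ʎ/ is constant.
/d/ is alveolar while /ʎ/ is palatal; the output [ɟ] is palatal, matching the trigger — so the feature that spreads is place.
Manner and voice are unchanged, so the assimilation is partial, not total.
The same holds elsewhere in the data: /d/ → [ɢ] after /ɴ/ (alveolar → uvular, matching uvular) — only place changes, and always toward the preceding segment.
No alternation appears in [xuɳiddə], [ɸɔndɪ]: there the adjacent consonants already agree in place (/d/ and /d/ are both alveolar; /d/ and /n/ are both alveolar), so these forms are consistent with the same rule.
Since the segment that changes follows the conditioning segment, the assimilation is progressive.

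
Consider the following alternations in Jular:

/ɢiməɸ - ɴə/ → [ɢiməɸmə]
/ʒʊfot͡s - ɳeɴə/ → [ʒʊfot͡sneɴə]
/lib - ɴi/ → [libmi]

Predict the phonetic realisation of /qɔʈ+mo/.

[qɔʈɳo]

The data show progressive place assimilation: /ɴ/ → [m] after /ɸ/; /ɳ/ → [n] after /t͡s/; /ɴ/ → [m] after /b/. In each pair only place changes, matching the preceding consonant, while manner and voice stay constant.
The rule targets /m/ (voiced bilabial nasal), which sits after the trigger /ʈ/ (retroflex).
The voiced retroflex nasal is [ɳ], so /m/ → [ɳ].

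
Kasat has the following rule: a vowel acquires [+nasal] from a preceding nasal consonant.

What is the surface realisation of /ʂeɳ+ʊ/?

[ʂeɳʊ̃]

The vowel /ʊ/ is adjacent to the preceding nasal /ɳ/, so it acquires [+nasal] and surfaces as [ʊ̃].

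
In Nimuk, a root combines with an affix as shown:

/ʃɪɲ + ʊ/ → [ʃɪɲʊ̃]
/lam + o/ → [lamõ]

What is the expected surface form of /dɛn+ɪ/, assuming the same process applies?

[dɛnɪ̃]

The data show progressive nasality assimilation (vowel nasalisation): /ʊ/ → [ʊ̃] after /ɲ/; /o/ → [õ] after /m/ — a vowel is nasalised by an immediately preceding nasal consonant.
/ɪ/ sits next to the nasal /n/ and is therefore nasalised to [ɪ̃].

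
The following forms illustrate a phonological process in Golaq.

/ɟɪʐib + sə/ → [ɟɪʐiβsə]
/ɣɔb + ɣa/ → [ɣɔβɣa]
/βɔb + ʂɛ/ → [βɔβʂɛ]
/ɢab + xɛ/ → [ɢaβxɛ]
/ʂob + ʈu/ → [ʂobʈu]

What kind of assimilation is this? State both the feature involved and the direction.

Underlying /b/ is realised as [β] next to /s/; /s/ itself does not change.
/b/ is a stop while /s/ is a fricative; the output [β] is a fricative, matching the trigger — so the feature that spreads is manner.
Place and voice are unchanged, so the assimilation is partial, not total.
The other alternating forms pattern the same way: /b/ → [β] before /ɣ/ (stop → fricative, matching a fricative); /b/ → [β] before /ʂ/ (stop → fricative, matching a fricative); /b/ → [β] before /x/ (stop → fricative, matching a fricative) — only manner changes, and always toward the following segment.
No alternation appears in [ʂobʈu]: there the adjacent consonants already agree in manner (/b/ and /ʈ/ are both stops), so this form is consistent with the same rule.
The trigger is the following segment, so the direction is regressive (anticipatory).

regressive manner assimilation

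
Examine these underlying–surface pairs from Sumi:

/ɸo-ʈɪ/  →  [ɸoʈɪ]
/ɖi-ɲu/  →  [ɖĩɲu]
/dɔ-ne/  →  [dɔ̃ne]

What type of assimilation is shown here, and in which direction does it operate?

The vowel /i/ surfaces as nasalised [ĩ] next to the following nasal /ɲ/ — it has acquired the [+nasal] feature of its neighbour.
Likewise in the remaining data: /ɔ/ → [ɔ̃] before /n/ — each time a vowel is nasalised next to a following nasal.
No change occurs in [ɸoʈɪ] because the vowel at the boundary is adjacent to an oral consonant, not a nasal (/o/ next to /ʈ/).
Because the conditioning nasal is to the right of the vowel that changes, the process is regressive (anticipatory).

regressive nasality assimilation (vowel nasalisation)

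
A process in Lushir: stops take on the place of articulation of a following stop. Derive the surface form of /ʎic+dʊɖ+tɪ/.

[ʎitdʊdtɪ]

The rule targets /c/ (voiceless palatal stop), which sits before the trigger /d/ (alveolar).
Changing only its place to alveolar gives [t] — the voiceless alveolar stop.
At the second juncture, /ɖ/ likewise becomes [d] adjacent to /t/.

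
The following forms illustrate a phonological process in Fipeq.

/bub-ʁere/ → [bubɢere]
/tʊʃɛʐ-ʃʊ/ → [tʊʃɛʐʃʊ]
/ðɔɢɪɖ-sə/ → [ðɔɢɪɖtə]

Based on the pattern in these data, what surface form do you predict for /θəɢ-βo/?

[θəɢbo]

The data show progressive manner assimilation: /ʁ/ → [ɢ] after /b/; /s/ → [t] after /ɖ/. In each pair only manner changes, matching the preceding consonant, while place and voice stay constant.
Nothing changes in [tʊʃɛʐʃʊ]: there the adjacent consonants already agree in manner (/ʃ/ and /ʐ/ are both fricatives), so this form is consistent with the same rule.
The rule targets /β/ (voiced bilabial fricative), which sits after the trigger /ɢ/ (stop).
Changing only its manner to stop gives [b] — the voiced bilabial stop.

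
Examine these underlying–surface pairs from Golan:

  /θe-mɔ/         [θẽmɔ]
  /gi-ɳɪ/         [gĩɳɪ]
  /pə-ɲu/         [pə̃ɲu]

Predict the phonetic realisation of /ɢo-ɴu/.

The data show regressive nasality assimilation (vowel nasalisation): /e/ → [ẽ] before /m/; /i/ → [ĩ] before /ɳ/; /ə/ → [ə̃] before /ɲ/ — a vowel is nasalised by an immediately following nasal consonant.
The vowel /o/ is adjacent to the following nasal /ɴ/, so it acquires [+nasal] and surfaces as [õ].

[ɢõɴu]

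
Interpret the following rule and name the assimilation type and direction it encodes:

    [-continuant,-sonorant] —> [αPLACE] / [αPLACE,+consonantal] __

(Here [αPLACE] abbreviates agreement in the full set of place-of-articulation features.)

The shared variable α links the value of the place features (abbreviated [PLACE]) on the target to the same value on the neighbouring segment, so place is the feature that assimilates.
Since the environment is written before the underscore, the trigger precedes the target; the direction is progressive.

progressive place assimilation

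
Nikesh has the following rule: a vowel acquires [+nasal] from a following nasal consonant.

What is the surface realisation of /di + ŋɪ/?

The vowel /i/ is adjacent to the following nasal /ŋ/, so it acquires [+nasal] and surfaces as [ĩ].

[dĩŋɪ]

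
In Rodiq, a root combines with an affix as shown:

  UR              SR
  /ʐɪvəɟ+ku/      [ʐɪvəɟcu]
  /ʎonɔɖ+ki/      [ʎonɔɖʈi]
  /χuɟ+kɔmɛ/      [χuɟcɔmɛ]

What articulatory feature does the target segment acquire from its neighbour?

Comparing underlying and surface forms, /k/ → [c] is the alternation; the neighbouring /ɟ/ is constant.
/k/ is velar while /ɟ/ is palatal; the output [c] is palatal, matching the trigger — so the feature that spreads is place.
The same holds elsewhere in the data: /k/ → [ʈ] after /ɖ/ (velar → retroflex, matching retroflex) — only place changes, and always toward the preceding segment.

place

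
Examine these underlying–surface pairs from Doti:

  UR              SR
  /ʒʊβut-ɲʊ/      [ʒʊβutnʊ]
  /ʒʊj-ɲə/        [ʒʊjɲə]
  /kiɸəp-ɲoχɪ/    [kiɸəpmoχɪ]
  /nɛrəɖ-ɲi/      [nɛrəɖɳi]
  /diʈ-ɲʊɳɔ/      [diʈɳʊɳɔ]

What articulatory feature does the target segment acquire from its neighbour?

place

The segment that alternates is /ɲ/, which surfaces as [n] when adjacent to /t/.
The change palatal → alveolar matches the place of the preceding /t/, identifying this as place assimilation.
The same holds elsewhere in the data: /ɲ/ → [m] after /p/ (palatal → bilabial, matching bilabial); /ɲ/ → [ɳ] after /ɖ/ (palatal → retroflex, matching retroflex); /ɲ/ → [ɳ] after /ʈ/ (palatal → retroflex, matching retroflex) — only place changes, and always toward the preceding segment.
Nothing changes in [ʒʊjɲə]: there the adjacent consonants already agree in place (/ɲ/ and /j/ are both palatal), so this form is consistent with the same rule.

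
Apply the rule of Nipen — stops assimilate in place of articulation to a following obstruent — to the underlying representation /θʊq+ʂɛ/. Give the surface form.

[θʊʈʂɛ]

The rule targets /q/ (voiceless uvular stop), which sits before the trigger /ʂ/ (retroflex).
A voiceless retroflex stop is [ʈ], so the surface segment is [ʈ].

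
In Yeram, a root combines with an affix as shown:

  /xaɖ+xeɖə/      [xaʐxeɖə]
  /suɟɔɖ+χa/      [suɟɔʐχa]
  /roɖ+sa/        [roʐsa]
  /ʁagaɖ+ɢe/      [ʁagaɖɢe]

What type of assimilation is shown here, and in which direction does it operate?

The segment that alternates is /ɖ/, which surfaces as [ʐ] when adjacent to /x/.
/ɖ/ is a stop while /x/ is a fricative; the output [ʐ] is a fricative, matching the trigger — so the feature that spreads is manner.
Place and voice are unchanged, so the assimilation is partial, not total.
The other alternating forms pattern the same way: /ɖ/ → [ʐ] before /χ/ (stop → fricative, matching a fricative); /ɖ/ → [ʐ] before /s/ (stop → fricative, matching a fricative) — only manner changes, and always toward the following segment.
No alternation appears in [ʁagaɖɢe]: there the adjacent consonants already agree in manner (/ɖ/ and /ɢ/ are both stops), so this form is consistent with the same rule.
Since the segment that changes precedes the conditioning segment, the assimilation is regressive.

regressive manner assimilation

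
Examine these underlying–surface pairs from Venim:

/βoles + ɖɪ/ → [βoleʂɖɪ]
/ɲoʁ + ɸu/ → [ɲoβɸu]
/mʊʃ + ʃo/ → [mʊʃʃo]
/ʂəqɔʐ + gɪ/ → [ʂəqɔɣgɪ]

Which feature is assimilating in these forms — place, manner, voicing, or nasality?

place

The segment that alternates is /s/, which surfaces as [ʂ] when adjacent to /ɖ/.
/s/ is alveolar while /ɖ/ is retroflex; the output [ʂ] is retroflex, matching the trigger — so the feature that spreads is place.
The other alternating forms pattern the same way: /ʁ/ → [β] before /ɸ/ (uvular → bilabial, matching bilabial); /ʐ/ → [ɣ] before /g/ (retroflex → velar, matching velar) — only place changes, and always toward the following segment.
No alternation appears in [mʊʃʃo]: there the adjacent consonants already agree in place (/ʃ/ and /ʃ/ are both postalveolar), so this form is consistent with the same rule.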